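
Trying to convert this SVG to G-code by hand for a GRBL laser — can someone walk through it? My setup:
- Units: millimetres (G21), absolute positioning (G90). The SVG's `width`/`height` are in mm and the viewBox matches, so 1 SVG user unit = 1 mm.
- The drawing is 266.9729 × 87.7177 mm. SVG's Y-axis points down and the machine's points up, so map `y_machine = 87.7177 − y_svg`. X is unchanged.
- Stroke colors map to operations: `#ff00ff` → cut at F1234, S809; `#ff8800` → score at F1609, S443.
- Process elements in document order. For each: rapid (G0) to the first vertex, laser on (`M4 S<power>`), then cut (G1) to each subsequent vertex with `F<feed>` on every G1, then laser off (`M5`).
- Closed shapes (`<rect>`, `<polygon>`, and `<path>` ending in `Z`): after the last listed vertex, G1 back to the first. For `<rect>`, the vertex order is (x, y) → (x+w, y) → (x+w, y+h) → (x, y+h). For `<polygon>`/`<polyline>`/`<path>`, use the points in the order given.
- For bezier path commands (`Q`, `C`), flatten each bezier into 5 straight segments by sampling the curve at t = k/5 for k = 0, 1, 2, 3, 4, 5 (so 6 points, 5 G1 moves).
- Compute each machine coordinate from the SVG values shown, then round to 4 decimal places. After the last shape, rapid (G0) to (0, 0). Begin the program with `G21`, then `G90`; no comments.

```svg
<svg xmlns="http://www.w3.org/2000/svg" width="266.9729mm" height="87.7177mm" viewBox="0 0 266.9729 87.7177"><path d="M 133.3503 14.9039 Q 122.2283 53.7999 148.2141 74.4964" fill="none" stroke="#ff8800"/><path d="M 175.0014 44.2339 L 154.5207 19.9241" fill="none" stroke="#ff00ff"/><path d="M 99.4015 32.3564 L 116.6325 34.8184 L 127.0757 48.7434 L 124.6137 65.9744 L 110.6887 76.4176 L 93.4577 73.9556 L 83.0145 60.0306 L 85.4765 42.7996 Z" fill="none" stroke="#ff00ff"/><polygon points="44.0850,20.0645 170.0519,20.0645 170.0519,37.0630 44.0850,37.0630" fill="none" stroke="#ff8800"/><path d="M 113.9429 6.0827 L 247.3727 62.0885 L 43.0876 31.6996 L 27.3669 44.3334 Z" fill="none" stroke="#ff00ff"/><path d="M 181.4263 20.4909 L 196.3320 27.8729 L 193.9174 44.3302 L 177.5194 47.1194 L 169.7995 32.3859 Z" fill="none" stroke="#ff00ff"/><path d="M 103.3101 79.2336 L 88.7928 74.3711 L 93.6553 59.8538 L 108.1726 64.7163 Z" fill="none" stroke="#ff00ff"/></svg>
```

Since the viewBox matches the mm dimensions, user units are millimetres directly. The only transform is the Y-flip y_m = 87.7177 − y_svg.

Shape 1 is a quadratic bezier drawn with `<path>`. Its stroke #ff8800 means score at S443, F1609. After flipping Y the toolpath is (133.3503,72.8138) → (130.3858,57.9834) → (130.3899,44.6089) → (133.3627,32.6904) → (139.3041,22.2279) → (148.2141,13.2213).

Shape 2 is a line segment drawn with `<path>`. Its stroke #ff00ff means cut at S809, F1234. After flipping Y the toolpath is (175.0014,43.4838) → (154.5207,67.7936).

Shape 3 is a regular polygon drawn with `<path>`. Its stroke #ff00ff means cut at S809, F1234. After flipping Y the toolpath is (99.4015,55.3613) → (116.6325,52.8993) → (127.0757,38.9743) → (124.6137,21.7433) → (110.6887,11.3001) → (93.4577,13.7621) → (83.0145,27.6871) → (85.4765,44.9181) → (99.4015,55.3613), returning to the start.

Shape 4 is a rectangle drawn with `<polygon>`. Its stroke #ff8800 means score at S443, F1609. After flipping Y the toolpath is (44.0850,67.6532) → (170.0519,67.6532) → (170.0519,50.6547) → (44.0850,50.6547) → (44.0850,67.6532), returning to the start.

Shape 5 is a closed polygon drawn with `<path>`. Its stroke #ff00ff means cut at S809, F1234. After flipping Y the toolpath is (113.9429,81.6350) → (247.3727,25.6292) → (43.0876,56.0181) → (27.3669,43.3843) → (113.9429,81.6350), returning to the start.

Shape 6 is a regular polygon drawn with `<path>`. Its stroke #ff00ff means cut at S809, F1234. After flipping Y the toolpath is (181.4263,67.2268) → (196.3320,59.8448) → (193.9174,43.3875) → (177.5194,40.5983) → (169.7995,55.3318) → (181.4263,67.2268), returning to the start.

Shape 7 is a regular polygon drawn with `<path>`. Its stroke #ff00ff means cut at S809, F1234. After flipping Y the toolpath is (103.3101,8.4841) → (88.7928,13.3466) → (93.6553,27.8639) → (108.1726,23.0014) → (103.3101,8.4841), returning to the start.

G21
G90
G0 X133.3503 Y72.8138
M4 S443
G1 X130.3858 Y57.9834 F1609
G1 X130.3899 Y44.6089 F1609
G1 X133.3627 Y32.6904 F1609
G1 X139.3041 Y22.2279 F1609
G1 X148.2141 Y13.2213 F1609
M5
G0 X175.0014 Y43.4838
M4 S809
G1 X154.5207 Y67.7936 F1234
M5
G0 X99.4015 Y55.3613
M4 S809
G1 X116.6325 Y52.8993 F1234
G1 X127.0757 Y38.9743 F1234
G1 X124.6137 Y21.7433 F1234
G1 X110.6887 Y11.3001 F1234
G1 X93.4577 Y13.7621 F1234
G1 X83.0145 Y27.6871 F1234
G1 X85.4765 Y44.9181 F1234
G1 X99.4015 Y55.3613 F1234
M5
G0 X44.0850 Y67.6532
M4 S443
G1 X170.0519 Y67.6532 F1609
G1 X170.0519 Y50.6547 F1609
G1 X44.0850 Y50.6547 F1609
G1 X44.0850 Y67.6532 F1609
M5
G0 X113.9429 Y81.6350
M4 S809
G1 X247.3727 Y25.6292 F1234
G1 X43.0876 Y56.0181 F1234
G1 X27.3669 Y43.3843 F1234
G1 X113.9429 Y81.6350 F1234
M5
G0 X181.4263 Y67.2268
M4 S809
G1 X196.3320 Y59.8448 F1234
G1 X193.9174 Y43.3875 F1234
G1 X177.5194 Y40.5983 F1234
G1 X169.7995 Y55.3318 F1234
G1 X181.4263 Y67.2268 F1234
M5
G0 X103.3101 Y8.4841
M4 S809
G1 X88.7928 Y13.3466 F1234
G1 X93.6553 Y27.8639 F1234
G1 X108.1726 Y23.0014 F1234
G1 X103.3101 Y8.4841 F1234
M5
G0 X0.0000 Y0.0000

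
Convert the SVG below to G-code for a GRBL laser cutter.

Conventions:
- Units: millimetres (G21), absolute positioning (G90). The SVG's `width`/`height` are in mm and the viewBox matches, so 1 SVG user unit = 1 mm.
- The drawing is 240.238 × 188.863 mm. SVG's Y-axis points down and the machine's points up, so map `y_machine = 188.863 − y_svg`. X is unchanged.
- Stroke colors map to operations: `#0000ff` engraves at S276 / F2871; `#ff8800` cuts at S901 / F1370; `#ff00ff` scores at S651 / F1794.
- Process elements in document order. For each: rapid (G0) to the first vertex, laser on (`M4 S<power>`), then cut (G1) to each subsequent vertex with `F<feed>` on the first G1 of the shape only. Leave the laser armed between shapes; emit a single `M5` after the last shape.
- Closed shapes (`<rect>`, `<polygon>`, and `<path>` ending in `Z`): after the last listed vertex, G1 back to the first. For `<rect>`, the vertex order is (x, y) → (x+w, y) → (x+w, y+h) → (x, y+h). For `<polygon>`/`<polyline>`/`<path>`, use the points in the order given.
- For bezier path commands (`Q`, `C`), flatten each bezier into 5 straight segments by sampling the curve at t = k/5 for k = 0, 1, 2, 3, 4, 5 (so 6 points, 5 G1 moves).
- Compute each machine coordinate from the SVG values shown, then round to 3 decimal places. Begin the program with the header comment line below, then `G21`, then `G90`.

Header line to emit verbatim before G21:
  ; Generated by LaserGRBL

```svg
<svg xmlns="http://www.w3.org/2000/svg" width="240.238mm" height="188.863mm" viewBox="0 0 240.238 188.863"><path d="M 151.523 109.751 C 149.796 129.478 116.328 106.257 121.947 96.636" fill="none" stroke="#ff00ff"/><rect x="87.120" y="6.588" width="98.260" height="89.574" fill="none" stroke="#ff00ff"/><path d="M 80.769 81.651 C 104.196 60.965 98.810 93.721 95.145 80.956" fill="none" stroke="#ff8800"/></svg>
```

; Generated by LaserGRBL
G21
G90
G0 X151.523 Y79.112
M4 S651
G1 X147.245 Y71.977 F1794
G1 X138.748 Y72.436
G1 X129.433 Y77.773
G1 X122.699 Y85.275
G1 X121.947 Y92.227
G0 X87.120 Y182.275
M4 S651
G1 X185.380 Y182.275 F1794
G1 X185.380 Y92.701
G1 X87.120 Y92.701
G1 X87.120 Y182.275
G0 X80.769 Y107.212
M4 S901
G1 X91.612 Y114.002 F1370
G1 X97.005 Y112.717
G1 X98.415 Y108.105
G1 X97.306 Y104.919
G1 X95.145 Y107.907
M5

viewBox `0 0 240.238 188.863` with mm width/height → 1 unit = 1 mm. Flip: y_m = 188.863 − y_svg.

**Shape 1** — `<path>` cubic bezier, stroke `#ff00ff` → score (S651, F1794). Control points (SVG): P0=(151.523,109.751), P1=(149.796,129.478), P2=(116.328,106.257), P3=(121.947,96.636); sampled at t=k/5. Machine vertices: (151.523,79.112) → (147.245,71.977) → (138.748,72.436) → (129.433,77.773) → (122.699,85.275) → (121.947,92.227). Open path.

**Shape 2** — `<rect>` rectangle, stroke `#ff00ff` → score (S651, F1794). Machine vertices: (87.120,182.275) → (185.380,182.275) → (185.380,92.701) → (87.120,92.701) → (87.120,182.275). Closed: final G1 returns to the first vertex.

**Shape 3** — `<path>` cubic bezier, stroke `#ff8800` → cut (S901, F1370). Control points (SVG): P0=(80.769,81.651), P1=(104.196,60.965), P2=(98.810,93.721), P3=(95.145,80.956); sampled at t=k/5. Machine vertices: (80.769,107.212) → (91.612,114.002) → (97.005,112.717) → (98.415,108.105) → (97.306,104.919) → (95.145,107.907). Open path.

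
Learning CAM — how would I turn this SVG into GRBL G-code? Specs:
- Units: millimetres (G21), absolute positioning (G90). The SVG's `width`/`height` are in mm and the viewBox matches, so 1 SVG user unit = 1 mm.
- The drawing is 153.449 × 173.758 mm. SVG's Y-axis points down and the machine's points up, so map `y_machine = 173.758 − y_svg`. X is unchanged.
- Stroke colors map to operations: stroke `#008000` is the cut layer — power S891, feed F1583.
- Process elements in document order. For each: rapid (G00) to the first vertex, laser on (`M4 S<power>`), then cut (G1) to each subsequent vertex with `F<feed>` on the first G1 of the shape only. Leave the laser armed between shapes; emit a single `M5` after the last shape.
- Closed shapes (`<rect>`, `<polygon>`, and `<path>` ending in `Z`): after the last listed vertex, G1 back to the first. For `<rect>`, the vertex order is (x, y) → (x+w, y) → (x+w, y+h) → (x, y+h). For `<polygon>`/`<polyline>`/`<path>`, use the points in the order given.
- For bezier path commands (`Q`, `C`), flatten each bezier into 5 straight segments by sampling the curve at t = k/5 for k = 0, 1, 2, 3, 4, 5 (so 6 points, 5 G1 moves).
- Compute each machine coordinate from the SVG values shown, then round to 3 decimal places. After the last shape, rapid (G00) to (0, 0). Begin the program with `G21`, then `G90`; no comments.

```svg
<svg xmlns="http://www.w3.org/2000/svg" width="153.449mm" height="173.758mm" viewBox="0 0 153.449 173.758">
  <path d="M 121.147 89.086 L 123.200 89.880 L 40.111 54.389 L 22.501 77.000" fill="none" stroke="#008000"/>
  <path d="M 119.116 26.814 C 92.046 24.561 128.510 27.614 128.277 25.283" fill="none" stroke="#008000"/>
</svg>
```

Since the viewBox matches the mm dimensions, user units are millimetres directly. The only transform is the Y-flip y_m = 173.758 − y_svg.

Shape 1 is a open polyline drawn with `<path>`. Its stroke #008000 means cut at S891, F1583. After flipping Y the toolpath is (121.147,84.672) → (123.200,83.878) → (40.111,119.369) → (22.501,96.758).

Shape 2 is a cubic bezier drawn with `<path>`. Its stroke #008000 means cut at S891, F1583. After flipping Y the toolpath is (119.116,146.944) → (109.696,147.745) → (110.714,147.785) → (117.357,147.578) → (124.815,147.637) → (128.277,148.475).

G21
G90
G00 X121.147 Y84.672
M4 S891
G1 X123.200 Y83.878 F1583
G1 X40.111 Y119.369
G1 X22.501 Y96.758
G00 X119.116 Y146.944
M4 S891
G1 X109.696 Y147.745 F1583
G1 X110.714 Y147.785
G1 X117.357 Y147.578
G1 X124.815 Y147.637
G1 X128.277 Y148.475
M5
G00 X0.000 Y0.000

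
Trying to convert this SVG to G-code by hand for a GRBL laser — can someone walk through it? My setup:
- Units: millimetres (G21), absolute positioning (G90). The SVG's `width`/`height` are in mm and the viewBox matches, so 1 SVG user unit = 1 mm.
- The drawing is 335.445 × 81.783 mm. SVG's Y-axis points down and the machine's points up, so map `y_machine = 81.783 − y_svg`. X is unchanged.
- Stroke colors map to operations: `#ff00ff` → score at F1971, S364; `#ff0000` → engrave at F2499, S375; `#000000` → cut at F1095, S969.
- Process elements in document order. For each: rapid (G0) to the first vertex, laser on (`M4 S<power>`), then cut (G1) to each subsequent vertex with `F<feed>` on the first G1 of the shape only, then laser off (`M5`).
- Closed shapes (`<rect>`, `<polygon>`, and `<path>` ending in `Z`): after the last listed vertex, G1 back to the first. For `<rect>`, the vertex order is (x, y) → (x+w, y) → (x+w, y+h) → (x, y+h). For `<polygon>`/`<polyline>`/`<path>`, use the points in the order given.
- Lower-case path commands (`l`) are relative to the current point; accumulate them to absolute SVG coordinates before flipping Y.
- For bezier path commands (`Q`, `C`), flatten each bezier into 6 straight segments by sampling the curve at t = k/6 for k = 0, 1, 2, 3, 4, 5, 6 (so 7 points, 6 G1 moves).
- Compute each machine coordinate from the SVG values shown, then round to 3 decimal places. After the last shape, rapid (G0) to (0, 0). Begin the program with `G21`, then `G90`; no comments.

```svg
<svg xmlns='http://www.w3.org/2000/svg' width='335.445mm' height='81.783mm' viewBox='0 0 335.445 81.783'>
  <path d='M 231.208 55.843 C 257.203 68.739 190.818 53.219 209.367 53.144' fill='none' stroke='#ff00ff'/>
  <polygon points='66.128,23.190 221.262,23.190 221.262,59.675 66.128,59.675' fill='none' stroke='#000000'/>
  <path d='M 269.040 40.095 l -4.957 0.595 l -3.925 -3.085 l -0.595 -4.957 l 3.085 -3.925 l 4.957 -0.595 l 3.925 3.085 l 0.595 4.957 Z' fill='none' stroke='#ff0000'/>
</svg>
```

G21
G90
G0 X231.208 Y25.940
M4 S364
G1 X237.328 Y21.657 F1971
G1 X232.977 Y20.892
G1 X223.080 Y22.425
G1 X212.562 Y25.040
G1 X206.349 Y27.517
G1 X209.367 Y28.639
M5
G0 X66.128 Y58.593
M4 S969
G1 X221.262 Y58.593 F1095
G1 X221.262 Y22.108
G1 X66.128 Y22.108
G1 X66.128 Y58.593
M5
G0 X269.040 Y41.688
M4 S375
G1 X264.083 Y41.093 F2499
G1 X260.158 Y44.178
G1 X259.563 Y49.135
G1 X262.648 Y53.060
G1 X267.605 Y53.655
G1 X271.530 Y50.570
G1 X272.125 Y45.613
G1 X269.040 Y41.688
M5
G0 X0.000 Y0.000

viewBox `0 0 335.445 81.783` with mm width/height → 1 unit = 1 mm. Flip: y_m = 81.783 − y_svg.

**Shape 1** — `<path>` cubic bezier, stroke `#ff00ff` → score (S364, F1971). Control points (SVG): P0=(231.208,55.843), P1=(257.203,68.739), P2=(190.818,53.219), P3=(209.367,53.144); sampled at t=k/6. Machine vertices: (231.208,25.940) → (237.328,21.657) → (232.977,20.892) → (223.080,22.425) → (212.562,25.040) → (206.349,27.517) → (209.367,28.639). Open path.

**Shape 2** — `<polygon>` rectangle, stroke `#000000` → cut (S969, F1095). Machine vertices: (66.128,58.593) → (221.262,58.593) → (221.262,22.108) → (66.128,22.108) → (66.128,58.593). Closed: final G1 returns to the first vertex.

**Shape 3** — `<path>` regular polygon, stroke `#ff0000` → engrave (S375, F2499). Machine vertices: (269.040,41.688) → (264.083,41.093) → (260.158,44.178) → (259.563,49.135) → (262.648,53.060) → (267.605,53.655) → (271.530,50.570) → (272.125,45.613) → (269.040,41.688). Closed: final G1 returns to the first vertex.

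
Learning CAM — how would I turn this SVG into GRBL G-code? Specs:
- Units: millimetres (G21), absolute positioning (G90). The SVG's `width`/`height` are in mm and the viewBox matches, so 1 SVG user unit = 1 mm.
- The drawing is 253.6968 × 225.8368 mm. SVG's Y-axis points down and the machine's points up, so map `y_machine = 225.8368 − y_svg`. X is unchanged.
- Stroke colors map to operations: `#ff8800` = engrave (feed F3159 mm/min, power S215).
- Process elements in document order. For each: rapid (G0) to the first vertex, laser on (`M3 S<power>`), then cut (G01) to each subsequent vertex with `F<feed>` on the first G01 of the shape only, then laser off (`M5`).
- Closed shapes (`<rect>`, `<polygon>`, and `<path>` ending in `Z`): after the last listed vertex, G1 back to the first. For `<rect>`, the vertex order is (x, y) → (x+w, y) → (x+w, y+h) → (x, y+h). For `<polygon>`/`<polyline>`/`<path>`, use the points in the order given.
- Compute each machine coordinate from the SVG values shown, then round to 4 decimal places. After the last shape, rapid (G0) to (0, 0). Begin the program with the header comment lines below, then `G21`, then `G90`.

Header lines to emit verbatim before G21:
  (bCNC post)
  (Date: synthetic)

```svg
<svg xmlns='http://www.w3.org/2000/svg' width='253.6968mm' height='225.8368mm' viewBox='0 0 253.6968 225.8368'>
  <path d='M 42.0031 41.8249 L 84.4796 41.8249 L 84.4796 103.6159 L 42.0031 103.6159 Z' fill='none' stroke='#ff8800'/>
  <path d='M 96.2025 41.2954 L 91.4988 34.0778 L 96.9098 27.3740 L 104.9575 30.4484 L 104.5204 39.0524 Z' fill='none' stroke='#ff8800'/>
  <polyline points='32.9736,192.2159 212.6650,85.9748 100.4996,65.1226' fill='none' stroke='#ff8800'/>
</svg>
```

(bCNC post)
(Date: synthetic)
G21
G90
G0 X42.0031 Y184.0119
M3 S215
G01 X84.4796 Y184.0119 F3159
G01 X84.4796 Y122.2209
G01 X42.0031 Y122.2209
G01 X42.0031 Y184.0119
M5
G0 X96.2025 Y184.5414
M3 S215
G01 X91.4988 Y191.7590 F3159
G01 X96.9098 Y198.4628
G01 X104.9575 Y195.3884
G01 X104.5204 Y186.7844
G01 X96.2025 Y184.5414
M5
G0 X32.9736 Y33.6209
M3 S215
G01 X212.6650 Y139.8620 F3159
G01 X100.4996 Y160.7142
M5
G0 X0.0000 Y0.0000

1 u = 1 mm; y_m = 225.8368 − y.

[1] `<path>` rectangle, #ff8800→engrave S215 F3159: (42.0031,184.0119) → (84.4796,184.0119) → (84.4796,122.2209) → (42.0031,122.2209) → (42.0031,184.0119) (closed)

[2] `<path>` regular polygon, #ff8800→engrave S215 F3159: (96.2025,184.5414) → (91.4988,191.7590) → (96.9098,198.4628) → (104.9575,195.3884) → (104.5204,186.7844) → (96.2025,184.5414) (closed)

[3] `<polyline>` open polyline, #ff8800→engrave S215 F3159: (32.9736,33.6209) → (212.6650,139.8620) → (100.4996,160.7142)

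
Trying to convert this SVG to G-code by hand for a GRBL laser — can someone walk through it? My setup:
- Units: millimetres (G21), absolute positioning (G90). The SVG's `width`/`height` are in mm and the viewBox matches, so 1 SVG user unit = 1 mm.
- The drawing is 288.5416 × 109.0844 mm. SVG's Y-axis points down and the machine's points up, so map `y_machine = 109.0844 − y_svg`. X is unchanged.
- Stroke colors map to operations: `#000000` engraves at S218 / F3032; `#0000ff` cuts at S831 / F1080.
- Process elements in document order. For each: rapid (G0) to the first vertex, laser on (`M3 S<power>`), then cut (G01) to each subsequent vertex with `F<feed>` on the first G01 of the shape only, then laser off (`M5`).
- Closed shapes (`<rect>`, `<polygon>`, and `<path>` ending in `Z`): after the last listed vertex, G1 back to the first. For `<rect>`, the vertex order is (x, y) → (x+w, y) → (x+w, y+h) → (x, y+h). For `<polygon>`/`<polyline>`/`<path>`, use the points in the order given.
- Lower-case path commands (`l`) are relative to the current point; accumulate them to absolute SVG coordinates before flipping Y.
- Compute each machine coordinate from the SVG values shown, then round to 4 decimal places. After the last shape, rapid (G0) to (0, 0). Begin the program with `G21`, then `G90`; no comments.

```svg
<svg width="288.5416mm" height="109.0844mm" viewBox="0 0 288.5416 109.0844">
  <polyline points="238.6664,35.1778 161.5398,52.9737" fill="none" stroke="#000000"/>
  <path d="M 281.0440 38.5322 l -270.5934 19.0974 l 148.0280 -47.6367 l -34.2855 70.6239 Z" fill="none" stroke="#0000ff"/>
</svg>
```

G21
G90
G0 X238.6664 Y73.9066
M3 S218
G01 X161.5398 Y56.1107 F3032
M5
G0 X281.0440 Y70.5522
M3 S831
G01 X10.4506 Y51.4548 F1080
G01 X158.4786 Y99.0915
G01 X124.1931 Y28.4676
G01 X281.0440 Y70.5522
M5
G0 X0.0000 Y0.0000

Since the viewBox matches the mm dimensions, user units are millimetres directly. The only transform is the Y-flip y_m = 109.0844 − y_svg.

Shape 1 is a line segment drawn with `<polyline>`. Its stroke #000000 means engrave at S218, F3032. After flipping Y the toolpath is (238.6664,73.9066) → (161.5398,56.1107).

Shape 2 is a closed polygon drawn with `<path>`. Its stroke #0000ff means cut at S831, F1080. After flipping Y the toolpath is (281.0440,70.5522) → (10.4506,51.4548) → (158.4786,99.0915) → (124.1931,28.4676) → (281.0440,70.5522), returning to the start.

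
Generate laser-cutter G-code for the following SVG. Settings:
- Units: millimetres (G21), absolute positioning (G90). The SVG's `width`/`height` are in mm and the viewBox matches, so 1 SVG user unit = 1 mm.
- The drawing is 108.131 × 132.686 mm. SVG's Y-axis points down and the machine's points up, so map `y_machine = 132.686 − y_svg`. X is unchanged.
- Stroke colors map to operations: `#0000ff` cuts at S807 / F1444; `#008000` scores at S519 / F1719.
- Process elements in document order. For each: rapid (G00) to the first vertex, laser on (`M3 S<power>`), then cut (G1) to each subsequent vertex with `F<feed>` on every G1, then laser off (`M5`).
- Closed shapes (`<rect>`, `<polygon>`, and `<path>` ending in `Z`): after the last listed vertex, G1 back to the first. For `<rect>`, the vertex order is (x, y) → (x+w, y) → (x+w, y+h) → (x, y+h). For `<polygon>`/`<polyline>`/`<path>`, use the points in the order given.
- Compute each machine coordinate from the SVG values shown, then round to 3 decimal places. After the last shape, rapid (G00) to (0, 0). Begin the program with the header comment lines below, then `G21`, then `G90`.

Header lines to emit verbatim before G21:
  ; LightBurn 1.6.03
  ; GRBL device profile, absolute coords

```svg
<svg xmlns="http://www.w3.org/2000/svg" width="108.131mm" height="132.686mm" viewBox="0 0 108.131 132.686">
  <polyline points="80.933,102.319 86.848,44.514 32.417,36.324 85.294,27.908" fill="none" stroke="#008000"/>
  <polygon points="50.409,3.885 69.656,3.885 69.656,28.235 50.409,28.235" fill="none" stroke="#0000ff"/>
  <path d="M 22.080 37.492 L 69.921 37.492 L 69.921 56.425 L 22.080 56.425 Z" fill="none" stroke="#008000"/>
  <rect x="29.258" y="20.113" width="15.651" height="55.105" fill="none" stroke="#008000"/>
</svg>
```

Since the viewBox matches the mm dimensions, user units are millimetres directly. The only transform is the Y-flip y_m = 132.686 − y_svg.

Shape 1 is a open polyline drawn with `<polyline>`. Its stroke #008000 means score at S519, F1719. After flipping Y the toolpath is (80.933,30.367) → (86.848,88.172) → (32.417,96.362) → (85.294,104.778).

Shape 2 is a rectangle drawn with `<polygon>`. Its stroke #0000ff means cut at S807, F1444. After flipping Y the toolpath is (50.409,128.801) → (69.656,128.801) → (69.656,104.451) → (50.409,104.451) → (50.409,128.801), returning to the start.

Shape 3 is a rectangle drawn with `<path>`. Its stroke #008000 means score at S519, F1719. After flipping Y the toolpath is (22.080,95.194) → (69.921,95.194) → (69.921,76.261) → (22.080,76.261) → (22.080,95.194), returning to the start.

Shape 4 is a rectangle drawn with `<rect>`. Its stroke #008000 means score at S519, F1719. After flipping Y the toolpath is (29.258,112.573) → (44.909,112.573) → (44.909,57.468) → (29.258,57.468) → (29.258,112.573), returning to the start.

; LightBurn 1.6.03
; GRBL device profile, absolute coords
G21
G90
G00 X80.933 Y30.367
M3 S519
G1 X86.848 Y88.172 F1719
G1 X32.417 Y96.362 F1719
G1 X85.294 Y104.778 F1719
M5
G00 X50.409 Y128.801
M3 S807
G1 X69.656 Y128.801 F1444
G1 X69.656 Y104.451 F1444
G1 X50.409 Y104.451 F1444
G1 X50.409 Y128.801 F1444
M5
G00 X22.080 Y95.194
M3 S519
G1 X69.921 Y95.194 F1719
G1 X69.921 Y76.261 F1719
G1 X22.080 Y76.261 F1719
G1 X22.080 Y95.194 F1719
M5
G00 X29.258 Y112.573
M3 S519
G1 X44.909 Y112.573 F1719
G1 X44.909 Y57.468 F1719
G1 X29.258 Y57.468 F1719
G1 X29.258 Y112.573 F1719
M5
G00 X0.000 Y0.000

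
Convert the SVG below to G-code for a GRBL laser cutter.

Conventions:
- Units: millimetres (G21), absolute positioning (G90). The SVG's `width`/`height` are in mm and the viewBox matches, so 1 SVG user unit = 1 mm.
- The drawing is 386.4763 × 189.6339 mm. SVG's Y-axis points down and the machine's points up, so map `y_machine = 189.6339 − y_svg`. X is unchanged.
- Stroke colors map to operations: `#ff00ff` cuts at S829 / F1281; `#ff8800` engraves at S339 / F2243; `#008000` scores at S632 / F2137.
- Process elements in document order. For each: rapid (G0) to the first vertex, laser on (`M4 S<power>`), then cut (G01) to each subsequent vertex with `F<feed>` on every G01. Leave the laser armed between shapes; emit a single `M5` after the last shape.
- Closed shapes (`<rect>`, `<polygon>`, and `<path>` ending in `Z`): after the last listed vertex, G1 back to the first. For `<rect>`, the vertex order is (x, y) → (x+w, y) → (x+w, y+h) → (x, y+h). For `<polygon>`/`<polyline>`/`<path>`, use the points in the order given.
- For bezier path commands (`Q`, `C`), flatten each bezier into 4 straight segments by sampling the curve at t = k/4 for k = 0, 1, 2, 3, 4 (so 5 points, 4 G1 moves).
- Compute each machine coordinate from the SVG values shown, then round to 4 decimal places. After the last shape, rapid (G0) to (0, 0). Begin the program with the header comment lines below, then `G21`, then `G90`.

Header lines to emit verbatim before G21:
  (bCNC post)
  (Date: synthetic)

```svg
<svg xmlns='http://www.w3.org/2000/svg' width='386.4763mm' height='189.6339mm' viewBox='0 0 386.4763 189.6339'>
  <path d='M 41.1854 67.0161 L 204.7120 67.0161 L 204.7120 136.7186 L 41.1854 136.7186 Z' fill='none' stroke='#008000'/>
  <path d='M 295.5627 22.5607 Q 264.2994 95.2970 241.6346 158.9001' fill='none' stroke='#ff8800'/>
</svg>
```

(bCNC post)
(Date: synthetic)
G21
G90
G0 X41.1854 Y122.6178
M4 S632
G01 X204.7120 Y122.6178 F2137
G01 X204.7120 Y52.9153 F2137
G01 X41.1854 Y52.9153 F2137
G01 X41.1854 Y122.6178 F2137
G0 X295.5627 Y167.0732
M4 S339
G01 X280.4685 Y131.2759 F2243
G01 X266.4490 Y96.6202 F2243
G01 X253.5044 Y63.1062 F2243
G01 X241.6346 Y30.7338 F2243
M5
G0 X0.0000 Y0.0000

viewBox `0 0 386.4763 189.6339` with mm width/height → 1 unit = 1 mm. Flip: y_m = 189.6339 − y_svg.

**Shape 1** — `<path>` rectangle, stroke `#008000` → score (S632, F2137). Machine vertices: (41.1854,122.6178) → (204.7120,122.6178) → (204.7120,52.9153) → (41.1854,52.9153) → (41.1854,122.6178). Closed: final G1 returns to the first vertex.

**Shape 2** — `<path>` quadratic bezier, stroke `#ff8800` → engrave (S339, F2243). Control points (SVG): P0=(295.5627,22.5607), P1=(264.2994,95.2970), P2=(241.6346,158.9001); sampled at t=k/4. Machine vertices: (295.5627,167.0732) → (280.4685,131.2759) → (266.4490,96.6202) → (253.5044,63.1062) → (241.6346,30.7338). Open path.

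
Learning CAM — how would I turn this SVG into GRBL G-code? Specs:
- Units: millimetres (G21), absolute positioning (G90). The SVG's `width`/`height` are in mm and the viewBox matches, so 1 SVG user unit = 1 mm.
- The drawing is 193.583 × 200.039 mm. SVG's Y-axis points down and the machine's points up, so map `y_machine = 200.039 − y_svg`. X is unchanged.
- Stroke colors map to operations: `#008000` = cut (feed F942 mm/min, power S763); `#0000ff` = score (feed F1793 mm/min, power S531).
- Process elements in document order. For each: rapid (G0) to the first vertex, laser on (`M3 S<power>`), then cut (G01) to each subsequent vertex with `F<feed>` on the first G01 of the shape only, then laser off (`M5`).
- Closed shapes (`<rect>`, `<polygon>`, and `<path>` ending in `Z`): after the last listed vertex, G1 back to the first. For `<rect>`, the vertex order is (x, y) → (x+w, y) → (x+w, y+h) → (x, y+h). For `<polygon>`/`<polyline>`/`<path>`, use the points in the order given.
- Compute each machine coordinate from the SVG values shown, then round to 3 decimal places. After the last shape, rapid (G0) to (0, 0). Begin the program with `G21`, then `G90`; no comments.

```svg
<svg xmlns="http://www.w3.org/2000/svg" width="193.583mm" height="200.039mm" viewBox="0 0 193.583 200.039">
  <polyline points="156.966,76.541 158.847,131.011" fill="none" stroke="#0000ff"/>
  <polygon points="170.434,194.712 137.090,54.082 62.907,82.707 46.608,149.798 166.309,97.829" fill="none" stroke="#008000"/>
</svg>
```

G21
G90
G0 X156.966 Y123.498
M3 S531
G01 X158.847 Y69.028 F1793
M5
G0 X170.434 Y5.327
M3 S763
G01 X137.090 Y145.957 F942
G01 X62.907 Y117.332
G01 X46.608 Y50.241
G01 X166.309 Y102.210
G01 X170.434 Y5.327
M5
G0 X0.000 Y0.000

1 u = 1 mm; y_m = 200.039 − y.

[1] `<polyline>` line segment, #0000ff→score S531 F1793: (156.966,123.498) → (158.847,69.028)

[2] `<polygon>` closed polygon, #008000→cut S763 F942: (170.434,5.327) → (137.090,145.957) → (62.907,117.332) → (46.608,50.241) → (166.309,102.210) → (170.434,5.327) (closed)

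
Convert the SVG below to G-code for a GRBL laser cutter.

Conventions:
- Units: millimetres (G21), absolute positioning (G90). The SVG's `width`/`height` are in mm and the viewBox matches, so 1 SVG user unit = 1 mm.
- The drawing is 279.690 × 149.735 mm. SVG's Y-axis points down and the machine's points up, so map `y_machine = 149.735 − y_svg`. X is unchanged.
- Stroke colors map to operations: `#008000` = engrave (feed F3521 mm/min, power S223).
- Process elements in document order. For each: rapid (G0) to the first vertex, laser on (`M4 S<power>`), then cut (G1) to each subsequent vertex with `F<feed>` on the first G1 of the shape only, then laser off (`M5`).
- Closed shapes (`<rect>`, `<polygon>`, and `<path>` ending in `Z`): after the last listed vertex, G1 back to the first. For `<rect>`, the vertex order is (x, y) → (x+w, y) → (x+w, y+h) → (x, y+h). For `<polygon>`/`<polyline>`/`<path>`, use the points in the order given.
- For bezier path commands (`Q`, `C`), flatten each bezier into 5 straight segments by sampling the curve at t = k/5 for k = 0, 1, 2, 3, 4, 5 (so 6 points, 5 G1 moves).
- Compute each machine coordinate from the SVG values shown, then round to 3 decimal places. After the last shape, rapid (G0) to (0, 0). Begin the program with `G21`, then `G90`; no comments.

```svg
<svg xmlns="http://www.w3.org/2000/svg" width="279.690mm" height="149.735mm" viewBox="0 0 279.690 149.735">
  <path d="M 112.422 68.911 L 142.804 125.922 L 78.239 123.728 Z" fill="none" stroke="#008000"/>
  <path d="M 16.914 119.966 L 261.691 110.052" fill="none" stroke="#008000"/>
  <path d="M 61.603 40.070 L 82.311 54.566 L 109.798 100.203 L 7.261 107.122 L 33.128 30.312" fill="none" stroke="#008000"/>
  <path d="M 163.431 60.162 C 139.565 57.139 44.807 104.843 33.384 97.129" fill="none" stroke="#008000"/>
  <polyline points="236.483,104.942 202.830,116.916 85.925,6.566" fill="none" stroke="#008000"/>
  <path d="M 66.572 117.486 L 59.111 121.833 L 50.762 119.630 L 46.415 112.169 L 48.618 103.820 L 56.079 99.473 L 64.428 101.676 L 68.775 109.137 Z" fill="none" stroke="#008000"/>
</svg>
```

Since the viewBox matches the mm dimensions, user units are millimetres directly. The only transform is the Y-flip y_m = 149.735 − y_svg.

Shape 1 is a regular polygon drawn with `<path>`. Its stroke #008000 means engrave at S223, F3521. After flipping Y the toolpath is (112.422,80.824) → (142.804,23.813) → (78.239,26.007) → (112.422,80.824), returning to the start.

Shape 2 is a line segment drawn with `<path>`. Its stroke #008000 means engrave at S223, F3521. After flipping Y the toolpath is (16.914,29.769) → (261.691,39.683).

Shape 3 is a open polyline drawn with `<path>`. Its stroke #008000 means engrave at S223, F3521. After flipping Y the toolpath is (61.603,109.665) → (82.311,95.169) → (109.798,49.532) → (7.261,42.613) → (33.128,119.423).

Shape 4 is a cubic bezier drawn with `<path>`. Its stroke #008000 means engrave at S223, F3521. After flipping Y the toolpath is (163.431,89.573) → (141.838,86.149) → (110.634,75.645) → (77.222,63.157) → (49.004,53.779) → (33.384,52.606).

Shape 5 is a open polyline drawn with `<polyline>`. Its stroke #008000 means engrave at S223, F3521. After flipping Y the toolpath is (236.483,44.793) → (202.830,32.819) → (85.925,143.169).

Shape 6 is a regular polygon drawn with `<path>`. Its stroke #008000 means engrave at S223, F3521. After flipping Y the toolpath is (66.572,32.249) → (59.111,27.902) → (50.762,30.105) → (46.415,37.566) → (48.618,45.915) → (56.079,50.262) → (64.428,48.059) → (68.775,40.598) → (66.572,32.249), returning to the start.

G21
G90
G0 X112.422 Y80.824
M4 S223
G1 X142.804 Y23.813 F3521
G1 X78.239 Y26.007
G1 X112.422 Y80.824
M5
G0 X16.914 Y29.769
M4 S223
G1 X261.691 Y39.683 F3521
M5
G0 X61.603 Y109.665
M4 S223
G1 X82.311 Y95.169 F3521
G1 X109.798 Y49.532
G1 X7.261 Y42.613
G1 X33.128 Y119.423
M5
G0 X163.431 Y89.573
M4 S223
G1 X141.838 Y86.149 F3521
G1 X110.634 Y75.645
G1 X77.222 Y63.157
G1 X49.004 Y53.779
G1 X33.384 Y52.606
M5
G0 X236.483 Y44.793
M4 S223
G1 X202.830 Y32.819 F3521
G1 X85.925 Y143.169
M5
G0 X66.572 Y32.249
M4 S223
G1 X59.111 Y27.902 F3521
G1 X50.762 Y30.105
G1 X46.415 Y37.566
G1 X48.618 Y45.915
G1 X56.079 Y50.262
G1 X64.428 Y48.059
G1 X68.775 Y40.598
G1 X66.572 Y32.249
M5
G0 X0.000 Y0.000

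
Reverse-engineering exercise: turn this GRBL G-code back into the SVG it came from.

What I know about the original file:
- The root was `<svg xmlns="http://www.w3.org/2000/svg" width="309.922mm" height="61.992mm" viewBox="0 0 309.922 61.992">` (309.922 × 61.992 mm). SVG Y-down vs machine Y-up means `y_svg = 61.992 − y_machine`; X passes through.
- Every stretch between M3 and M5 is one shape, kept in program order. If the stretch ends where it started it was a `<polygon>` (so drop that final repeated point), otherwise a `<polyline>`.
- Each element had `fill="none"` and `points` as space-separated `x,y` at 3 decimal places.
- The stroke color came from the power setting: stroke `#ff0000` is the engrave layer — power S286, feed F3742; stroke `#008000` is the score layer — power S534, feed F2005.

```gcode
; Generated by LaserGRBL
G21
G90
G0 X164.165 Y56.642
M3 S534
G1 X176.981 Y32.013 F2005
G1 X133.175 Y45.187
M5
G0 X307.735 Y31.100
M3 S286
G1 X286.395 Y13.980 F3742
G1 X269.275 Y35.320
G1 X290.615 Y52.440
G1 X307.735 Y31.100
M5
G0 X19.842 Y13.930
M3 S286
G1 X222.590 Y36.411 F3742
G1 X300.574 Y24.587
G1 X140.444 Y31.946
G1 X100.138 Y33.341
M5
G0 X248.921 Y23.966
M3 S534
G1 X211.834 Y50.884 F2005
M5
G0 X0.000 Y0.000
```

<svg xmlns="http://www.w3.org/2000/svg" width="309.922mm" height="61.992mm" viewBox="0 0 309.922 61.992">
  <polyline points="164.165,5.350 176.981,29.979 133.175,16.805" fill="none" stroke="#008000"/>
  <polygon points="307.735,30.892 286.395,48.012 269.275,26.672 290.615,9.552" fill="none" stroke="#ff0000"/>
  <polyline points="19.842,48.062 222.590,25.581 300.574,37.405 140.444,30.046 100.138,28.651" fill="none" stroke="#ff0000"/>
  <polyline points="248.921,38.026 211.834,11.108" fill="none" stroke="#008000"/>
</svg>

Machine Y-up, SVG Y-down with viewBox height 61.992, so y_svg = 61.992 − y_machine; X carries over.

Run 1: the run's S534 means `#008000` (score). The run is open, so emit a `<polyline>` with points (Y-flipped): 164.165,5.350 176.981,29.979 133.175,16.805.

Run 2: power S286 maps to stroke `#ff0000` (engrave). The run returns to its start, so emit a `<polygon>` with points (Y-flipped): 307.735,30.892 286.395,48.012 269.275,26.672 290.615,9.552.

Run 3: power S286 maps to stroke `#ff0000` (engrave). The run is open, so emit a `<polyline>` with points (Y-flipped): 19.842,48.062 222.590,25.581 300.574,37.405 140.444,30.046 100.138,28.651.

Run 4: S534 ⇒ score layer `#008000`. The run is open, so emit a `<polyline>` with points (Y-flipped): 248.921,38.026 211.834,11.108.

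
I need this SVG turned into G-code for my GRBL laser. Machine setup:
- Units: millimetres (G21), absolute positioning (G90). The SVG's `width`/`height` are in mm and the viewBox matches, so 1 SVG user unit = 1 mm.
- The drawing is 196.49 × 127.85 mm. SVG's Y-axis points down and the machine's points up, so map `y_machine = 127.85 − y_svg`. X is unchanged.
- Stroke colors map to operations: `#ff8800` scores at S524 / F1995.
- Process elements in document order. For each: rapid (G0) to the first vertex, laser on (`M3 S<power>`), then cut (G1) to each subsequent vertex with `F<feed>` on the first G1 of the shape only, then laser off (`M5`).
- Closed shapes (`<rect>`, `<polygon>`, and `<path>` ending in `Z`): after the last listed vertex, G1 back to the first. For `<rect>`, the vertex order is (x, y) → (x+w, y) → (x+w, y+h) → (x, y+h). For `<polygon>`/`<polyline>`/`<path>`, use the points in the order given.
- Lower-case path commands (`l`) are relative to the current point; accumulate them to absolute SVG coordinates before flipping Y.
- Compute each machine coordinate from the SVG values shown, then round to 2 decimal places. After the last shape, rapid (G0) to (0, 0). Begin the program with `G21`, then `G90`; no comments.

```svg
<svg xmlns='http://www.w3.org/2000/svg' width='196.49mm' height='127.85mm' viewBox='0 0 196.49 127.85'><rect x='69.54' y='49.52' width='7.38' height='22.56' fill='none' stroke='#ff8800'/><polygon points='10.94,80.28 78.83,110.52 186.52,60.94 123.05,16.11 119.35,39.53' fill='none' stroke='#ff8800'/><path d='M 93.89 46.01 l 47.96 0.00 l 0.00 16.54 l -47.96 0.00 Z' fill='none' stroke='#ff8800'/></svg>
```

viewBox `0 0 196.49 127.85` with mm width/height → 1 unit = 1 mm. Flip: y_m = 127.85 − y_svg.

**Shape 1** — `<rect>` rectangle, stroke `#ff8800` → score (S524, F1995). Machine vertices: (69.54,78.33) → (76.92,78.33) → (76.92,55.77) → (69.54,55.77) → (69.54,78.33). Closed: final G1 returns to the first vertex.

**Shape 2** — `<polygon>` closed polygon, stroke `#ff8800` → score (S524, F1995). Machine vertices: (10.94,47.57) → (78.83,17.33) → (186.52,66.91) → (123.05,111.74) → (119.35,88.32) → (10.94,47.57). Closed: final G1 returns to the first vertex.

**Shape 3** — `<path>` rectangle, stroke `#ff8800` → score (S524, F1995). Machine vertices: (93.89,81.84) → (141.85,81.84) → (141.85,65.30) → (93.89,65.30) → (93.89,81.84). Closed: final G1 returns to the first vertex.

G21
G90
G0 X69.54 Y78.33
M3 S524
G1 X76.92 Y78.33 F1995
G1 X76.92 Y55.77
G1 X69.54 Y55.77
G1 X69.54 Y78.33
M5
G0 X10.94 Y47.57
M3 S524
G1 X78.83 Y17.33 F1995
G1 X186.52 Y66.91
G1 X123.05 Y111.74
G1 X119.35 Y88.32
G1 X10.94 Y47.57
M5
G0 X93.89 Y81.84
M3 S524
G1 X141.85 Y81.84 F1995
G1 X141.85 Y65.30
G1 X93.89 Y65.30
G1 X93.89 Y81.84
M5
G0 X0.00 Y0.00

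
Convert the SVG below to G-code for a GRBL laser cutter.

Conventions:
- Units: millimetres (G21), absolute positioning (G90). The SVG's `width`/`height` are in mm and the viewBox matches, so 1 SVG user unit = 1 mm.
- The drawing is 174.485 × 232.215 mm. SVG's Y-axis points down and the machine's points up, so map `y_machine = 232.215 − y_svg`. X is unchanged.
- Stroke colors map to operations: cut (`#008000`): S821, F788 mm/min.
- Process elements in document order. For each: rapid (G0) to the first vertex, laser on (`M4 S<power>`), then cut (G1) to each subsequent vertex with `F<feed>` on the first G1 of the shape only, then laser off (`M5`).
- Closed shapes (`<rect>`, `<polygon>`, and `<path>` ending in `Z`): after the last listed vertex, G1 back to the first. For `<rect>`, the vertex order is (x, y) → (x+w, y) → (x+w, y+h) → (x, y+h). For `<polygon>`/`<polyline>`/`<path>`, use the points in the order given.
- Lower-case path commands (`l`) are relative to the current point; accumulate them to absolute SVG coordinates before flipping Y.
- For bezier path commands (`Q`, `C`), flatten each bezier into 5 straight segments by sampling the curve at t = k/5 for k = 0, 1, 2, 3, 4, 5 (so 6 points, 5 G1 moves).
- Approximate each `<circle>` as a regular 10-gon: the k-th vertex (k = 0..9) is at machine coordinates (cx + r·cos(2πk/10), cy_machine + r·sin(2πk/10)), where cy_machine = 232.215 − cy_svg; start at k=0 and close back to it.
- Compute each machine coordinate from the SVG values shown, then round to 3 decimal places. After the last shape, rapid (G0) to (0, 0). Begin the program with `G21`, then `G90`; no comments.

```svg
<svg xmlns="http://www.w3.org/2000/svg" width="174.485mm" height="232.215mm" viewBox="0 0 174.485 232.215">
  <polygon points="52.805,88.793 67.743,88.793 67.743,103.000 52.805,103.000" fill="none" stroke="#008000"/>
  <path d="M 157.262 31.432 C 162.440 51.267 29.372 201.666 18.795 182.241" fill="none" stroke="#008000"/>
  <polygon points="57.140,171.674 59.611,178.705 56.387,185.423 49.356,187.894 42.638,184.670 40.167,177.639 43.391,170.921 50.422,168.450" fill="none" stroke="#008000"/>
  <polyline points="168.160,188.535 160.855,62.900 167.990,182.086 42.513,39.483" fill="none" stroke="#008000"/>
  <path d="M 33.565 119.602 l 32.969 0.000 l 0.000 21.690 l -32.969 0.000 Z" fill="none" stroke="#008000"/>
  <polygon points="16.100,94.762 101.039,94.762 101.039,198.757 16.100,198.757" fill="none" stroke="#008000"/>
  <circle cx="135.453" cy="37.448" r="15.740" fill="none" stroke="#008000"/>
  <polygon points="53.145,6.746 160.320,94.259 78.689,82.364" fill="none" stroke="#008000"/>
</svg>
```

G21
G90
G0 X52.805 Y143.422
M4 S821
G1 X67.743 Y143.422 F788
G1 X67.743 Y129.215
G1 X52.805 Y129.215
G1 X52.805 Y143.422
M5
G0 X157.262 Y200.783
M4 S821
G1 X145.865 Y175.617 F788
G1 X113.805 Y133.535
G1 X73.596 Y88.955
G1 X37.754 Y56.295
G1 X18.795 Y49.974
M5
G0 X57.140 Y60.541
M4 S821
G1 X59.611 Y53.510 F788
G1 X56.387 Y46.792
G1 X49.356 Y44.321
G1 X42.638 Y47.545
G1 X40.167 Y54.576
G1 X43.391 Y61.294
G1 X50.422 Y63.765
G1 X57.140 Y60.541
M5
G0 X168.160 Y43.680
M4 S821
G1 X160.855 Y169.315 F788
G1 X167.990 Y50.129
G1 X42.513 Y192.732
M5
G0 X33.565 Y112.613
M4 S821
G1 X66.534 Y112.613 F788
G1 X66.534 Y90.923
G1 X33.565 Y90.923
G1 X33.565 Y112.613
M5
G0 X16.100 Y137.453
M4 S821
G1 X101.039 Y137.453 F788
G1 X101.039 Y33.458
G1 X16.100 Y33.458
G1 X16.100 Y137.453
M5
G0 X151.193 Y194.767
M4 S821
G1 X148.187 Y204.019 F788
G1 X140.317 Y209.737
G1 X130.589 Y209.737
G1 X122.719 Y204.019
G1 X119.713 Y194.767
G1 X122.719 Y185.515
G1 X130.589 Y179.797
G1 X140.317 Y179.797
G1 X148.187 Y185.515
G1 X151.193 Y194.767
M5
G0 X53.145 Y225.469
M4 S821
G1 X160.320 Y137.956 F788
G1 X78.689 Y149.851
G1 X53.145 Y225.469
M5
G0 X0.000 Y0.000

viewBox `0 0 174.485 232.215` with mm width/height → 1 unit = 1 mm. Flip: y_m = 232.215 − y_svg.

**Shape 1** — `<polygon>` rectangle, stroke `#008000` → cut (S821, F788). Machine vertices: (52.805,143.422) → (67.743,143.422) → (67.743,129.215) → (52.805,129.215) → (52.805,143.422). Closed: final G1 returns to the first vertex.

**Shape 2** — `<path>` cubic bezier, stroke `#008000` → cut (S821, F788). Control points (SVG): P0=(157.262,31.432), P1=(162.440,51.267), P2=(29.372,201.666), P3=(18.795,182.241); sampled at t=k/5. Machine vertices: (157.262,200.783) → (145.865,175.617) → (113.805,133.535) → (73.596,88.955) → (37.754,56.295) → (18.795,49.974). Open path.

**Shape 3** — `<polygon>` regular polygon, stroke `#008000` → cut (S821, F788). Machine vertices: (57.140,60.541) → (59.611,53.510) → (56.387,46.792) → (49.356,44.321) → (42.638,47.545) → (40.167,54.576) → (43.391,61.294) → (50.422,63.765) → (57.140,60.541). Closed: final G1 returns to the first vertex.

**Shape 4** — `<polyline>` open polyline, stroke `#008000` → cut (S821, F788). Machine vertices: (168.160,43.680) → (160.855,169.315) → (167.990,50.129) → (42.513,192.732). Open path.

**Shape 5** — `<path>` rectangle, stroke `#008000` → cut (S821, F788). Machine vertices: (33.565,112.613) → (66.534,112.613) → (66.534,90.923) → (33.565,90.923) → (33.565,112.613). Closed: final G1 returns to the first vertex.

**Shape 6** — `<polygon>` rectangle, stroke `#008000` → cut (S821, F788). Machine vertices: (16.100,137.453) → (101.039,137.453) → (101.039,33.458) → (16.100,33.458) → (16.100,137.453). Closed: final G1 returns to the first vertex.

**Shape 7** — `<circle>` circle, stroke `#008000` → cut (S821, F788). Machine vertices: (151.193,194.767) → (148.187,204.019) → (140.317,209.737) → (130.589,209.737) → (122.719,204.019) → (119.713,194.767) → (122.719,185.515) → (130.589,179.797) → (140.317,179.797) → (148.187,185.515) → (151.193,194.767). Closed: final G1 returns to the first vertex.

**Shape 8** — `<polygon>` closed polygon, stroke `#008000` → cut (S821, F788). Machine vertices: (53.145,225.469) → (160.320,137.956) → (78.689,149.851) → (53.145,225.469). Closed: final G1 returns to the first vertex.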